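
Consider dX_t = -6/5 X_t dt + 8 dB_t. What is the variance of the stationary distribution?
lim Var(X_t) = 80/3

The OU SDE dX = -theta X dt + sigma dB admits the integrating factor exp(theta t): d(exp(theta t) X_t) = sigma exp(theta t) dB_t. Integrating from 0 to t gives X_t = x_0 * exp(-theta t) + sigma * int_0^t exp(-theta (t-s)) dB_s for any initial x_0. The Itô integral has variance (by the Itô isometry) sigma^2 * int_0^t exp(-2 theta (t - s)) ds = sigma^2 * (1 - exp(-2 theta t)) / (2 theta), independent of x_0.
With theta = 6/5, sigma = 8:
  Var(X_t) = (8)^2 * (1 - exp(-2*6/5 t)) / (2 * 6/5) = 80/3 - 80*exp(-12*t/5)/3.
As t -> infinity, exp(-2*6/5 t) -> 0, so the stationary variance is sigma^2 / (2 theta) = 80/3.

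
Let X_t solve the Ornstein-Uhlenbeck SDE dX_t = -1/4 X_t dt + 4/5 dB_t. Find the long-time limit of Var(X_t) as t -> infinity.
lim Var(X_t) = 32/25

The OU SDE dX = -theta X dt + sigma dB admits the integrating factor exp(theta t): d(exp(theta t) X_t) = sigma exp(theta t) dB_t. Integrating from 0 to t gives X_t = x_0 * exp(-theta t) + sigma * int_0^t exp(-theta (t-s)) dB_s for any initial x_0. The Itô integral has variance (by the Itô isometry) sigma^2 * int_0^t exp(-2 theta (t - s)) ds = sigma^2 * (1 - exp(-2 theta t)) / (2 theta), independent of x_0.
With theta = 1/4, sigma = 4/5:
  Var(X_t) = (4/5)^2 * (1 - exp(-2*1/4 t)) / (2 * 1/4) = 32/25 - 32*exp(-t/2)/25.
As t -> infinity, exp(-2*1/4 t) -> 0, so the stationary variance is sigma^2 / (2 theta) = 32/25.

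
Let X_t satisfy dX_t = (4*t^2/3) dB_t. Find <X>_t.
<X>_t = 16*t^5/45

For an Itô process dX_t = a(t) dt + b(t) dB_t, the quadratic variation is <X>_t = int_0^t b(s)^2 ds (the drift term does not contribute). Here b(s) = 4*s^2/3, so
  b(s)^2 = 16*s^4/9.
Integrating from 0 to t:
  <X>_t = int_0^t (16*s^4/9) ds = 16*t^5/45.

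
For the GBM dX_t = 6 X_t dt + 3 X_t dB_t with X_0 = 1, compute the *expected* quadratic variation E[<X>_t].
E[<X>_t] = 3*exp(21*t)/7 - 3/7

<X>_t = int_0^t (3 * X_s)^2 ds. Taking expectation inside the integral: E[<X>_t] = 3^2 * int_0^t E[X_s^2] ds. For GBM, E[X_s^2] = x_0^2 * exp((2 mu + sigma^2) s). Integrating:
  E[<X>_t] = 3^2 * 1^2 * (exp((2*6 + 3^2) t) - 1) / (2*6 + 3^2)
           = 3^2 * 1^2 * (exp(21 t) - 1) / 21 = 3*exp(21*t)/7 - 3/7.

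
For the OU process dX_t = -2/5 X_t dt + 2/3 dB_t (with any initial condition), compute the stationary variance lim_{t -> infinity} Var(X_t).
lim Var(X_t) = 5/9

The OU SDE dX = -theta X dt + sigma dB admits the integrating factor exp(theta t): d(exp(theta t) X_t) = sigma exp(theta t) dB_t. Integrating from 0 to t gives X_t = x_0 * exp(-theta t) + sigma * int_0^t exp(-theta (t-s)) dB_s for any initial x_0. The Itô integral has variance (by the Itô isometry) sigma^2 * int_0^t exp(-2 theta (t - s)) ds = sigma^2 * (1 - exp(-2 theta t)) / (2 theta), independent of x_0.
With theta = 2/5, sigma = 2/3:
  Var(X_t) = (2/3)^2 * (1 - exp(-2*2/5 t)) / (2 * 2/5) = 5/9 - 5*exp(-4*t/5)/9.
As t -> infinity, exp(-2*2/5 t) -> 0, so the stationary variance is sigma^2 / (2 theta) = 5/9.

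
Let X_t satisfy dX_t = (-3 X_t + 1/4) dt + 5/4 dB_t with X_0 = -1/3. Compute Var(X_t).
Var(X_t) = 25/96 - 25*exp(-6*t)/96

The variance V(t) = Var(X_t) satisfies V'(t) = 2 a V(t) + c^2 with V(0) = 0 (drift coefficient is linear in X, diffusion is constant). With a = -3, c = 5/4, the solution is
  V(t) = (c^2 / (2 a)) * (exp(2 a t) - 1)
       = ((5/4)^2 / (2*(-3))) * (exp((-6) t) - 1)
       = 25/96 - 25*exp(-6*t)/96.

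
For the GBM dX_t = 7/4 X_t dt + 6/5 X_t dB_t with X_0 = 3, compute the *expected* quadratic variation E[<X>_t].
E[<X>_t] = 648*exp(247*t/50)/247 - 648/247

<X>_t = int_0^t ((6/5) * X_s)^2 ds. Taking expectation inside the integral: E[<X>_t] = (6/5)^2 * int_0^t E[X_s^2] ds. For GBM, E[X_s^2] = x_0^2 * exp((2 mu + sigma^2) s). Integrating:
  E[<X>_t] = (6/5)^2 * 3^2 * (exp((2*(7/4) + (6/5)^2) t) - 1) / (2*(7/4) + (6/5)^2)
           = (6/5)^2 * 3^2 * (exp((247/50) t) - 1) / (247/50) = 648*exp(247*t/50)/247 - 648/247.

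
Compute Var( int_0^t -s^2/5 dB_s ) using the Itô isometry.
Var = t^5/125

The Itô integral of a deterministic integrand f(s) has mean 0 because each increment f(s) * (B_{s+ds} - B_s) has mean 0. By the Itô isometry:
  Var( int_0^t f(s) dB_s ) = E[ (int_0^t f(s) dB_s)^2 ] = int_0^t f(s)^2 ds.
Here f(s) = -s^2/5, so f(s)^2 = s^4/25. Integrate:
  int_0^t (s^4/25) ds = t^5/125.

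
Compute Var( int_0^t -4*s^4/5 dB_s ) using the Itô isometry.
Var = 16*t^9/225

The Itô integral of a deterministic integrand f(s) has mean 0 because each increment f(s) * (B_{s+ds} - B_s) has mean 0. By the Itô isometry:
  Var( int_0^t f(s) dB_s ) = E[ (int_0^t f(s) dB_s)^2 ] = int_0^t f(s)^2 ds.
Here f(s) = -4*s^4/5, so f(s)^2 = 16*s^8/25. Integrate:
  int_0^t (16*s^8/25) ds = 16*t^9/225.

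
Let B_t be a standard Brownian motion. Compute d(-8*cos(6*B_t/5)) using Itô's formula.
d(-8*cos(6*B_t/5)) = (144*cos(6*B_t/5)/25) dt + (48*sin(6*B_t/5)/5) dB_t

Itô's formula for f(B_t) gives d f(B_t) = f'(B_t) dB_t + (1/2) f''(B_t) dt. Compute derivatives of f(x) = -8*cos(6*x/5):
  f'(x)  = 48*sin(6*x/5)/5
  f''(x) = 288*cos(6*x/5)/25
Substitute x = B_t and multiply the f'' term by 1/2:
  drift     = (1/2) * (288*cos(6*x/5)/25) evaluated at B_t = 144*cos(6*B_t/5)/25
  diffusion = (48*sin(6*x/5)/5) evaluated at B_t = 48*sin(6*B_t/5)/5
Therefore d(-8*cos(6*B_t/5)) = (144*cos(6*B_t/5)/25) dt + (48*sin(6*B_t/5)/5) dB_t.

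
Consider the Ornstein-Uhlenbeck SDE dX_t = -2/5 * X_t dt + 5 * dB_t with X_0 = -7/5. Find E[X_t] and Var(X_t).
E[X_t] = -7*exp(-2*t/5)/5; Var(X_t) = 125/4 - 125*exp(-4*t/5)/4

The OU SDE dX = -theta X dt + sigma dB admits the integrating factor exp(theta t): d(exp(theta t) X_t) = sigma exp(theta t) dB_t. Integrating from 0 to t:
  X_t = x_0 * exp(-theta t) + sigma * int_0^t exp(-theta (t-s)) dB_s.
The Itô integral has mean 0 and (by the Itô isometry) variance sigma^2 * int_0^t exp(-2 theta (t - s)) ds = sigma^2 * (1 - exp(-2 theta t)) / (2 theta).
With theta = 2/5, sigma = 5, x_0 = -7/5:
  E[X_t] = -7/5 * exp(-2/5 t) = -7*exp(-2*t/5)/5
  Var(X_t) = (5)^2 * (1 - exp(-2*2/5 t)) / (2 * 2/5) = 125/4 - 125*exp(-4*t/5)/4.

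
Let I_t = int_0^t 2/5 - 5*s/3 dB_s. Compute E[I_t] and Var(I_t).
E[I_t] = 0; Var(I_t) = t*(625*t^2 - 450*t + 108)/675

The Itô integral of a deterministic integrand f(s) has mean 0 because each increment f(s) * (B_{s+ds} - B_s) has mean 0. By the Itô isometry:
  Var( int_0^t f(s) dB_s ) = E[ (int_0^t f(s) dB_s)^2 ] = int_0^t f(s)^2 ds.
Here f(s) = 2/5 - 5*s/3, so f(s)^2 = (25*s - 6)^2/225. Integrate:
  int_0^t ((25*s - 6)^2/225) ds = t*(625*t^2 - 450*t + 108)/675.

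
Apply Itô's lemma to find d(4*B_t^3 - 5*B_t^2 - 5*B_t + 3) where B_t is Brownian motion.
d(4*B_t^3 - 5*B_t^2 - 5*B_t + 3) = (12*B_t - 5) dt + (12*B_t^2 - 10*B_t - 5) dB_t

Itô's formula for f(B_t) gives d f(B_t) = f'(B_t) dB_t + (1/2) f''(B_t) dt. Compute derivatives of f(x) = 4*x^3 - 5*x^2 - 5*x + 3:
  f'(x)  = 12*x^2 - 10*x - 5
  f''(x) = 24*x - 10
Substitute x = B_t and multiply the f'' term by 1/2:
  drift     = (1/2) * (24*x - 10) evaluated at B_t = 12*B_t - 5
  diffusion = (12*x^2 - 10*x - 5) evaluated at B_t = 12*B_t^2 - 10*B_t - 5
Therefore d(4*B_t^3 - 5*B_t^2 - 5*B_t + 3) = (12*B_t - 5) dt + (12*B_t^2 - 10*B_t - 5) dB_t.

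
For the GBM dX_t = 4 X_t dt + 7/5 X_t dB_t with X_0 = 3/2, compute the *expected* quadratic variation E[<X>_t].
E[<X>_t] = 147*exp(249*t/25)/332 - 147/332

<X>_t = int_0^t ((7/5) * X_s)^2 ds. Taking expectation inside the integral: E[<X>_t] = (7/5)^2 * int_0^t E[X_s^2] ds. For GBM, E[X_s^2] = x_0^2 * exp((2 mu + sigma^2) s). Integrating:
  E[<X>_t] = (7/5)^2 * (3/2)^2 * (exp((2*4 + (7/5)^2) t) - 1) / (2*4 + (7/5)^2)
           = (7/5)^2 * (3/2)^2 * (exp((249/25) t) - 1) / (249/25) = 147*exp(249*t/25)/332 - 147/332.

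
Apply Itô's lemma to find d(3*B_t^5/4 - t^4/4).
d(3*B_t^5/4 - t^4/4) = (15*B_t^3/2 - t^3) dt + (15*B_t^4/4) dB_t

Itô's formula for f(t, x): d f(t, B_t) = (f_t + (1/2) f_xx) dt + f_x dB_t. Compute partials of f(t, x) = -t^4/4 + 3*x^5/4:
  f_t(t,x)  = -t^3
  f_x(t,x)  = 15*x^4/4
  f_xx(t,x) = 15*x^3
Assemble drift = f_t + (1/2) f_xx = -t^3 + 15*x^3/2 and diffusion = f_x = 15*x^4/4. Substituting x = B_t:
  d(3*B_t^5/4 - t^4/4) = (15*B_t^3/2 - t^3) dt + (15*B_t^4/4) dB_t.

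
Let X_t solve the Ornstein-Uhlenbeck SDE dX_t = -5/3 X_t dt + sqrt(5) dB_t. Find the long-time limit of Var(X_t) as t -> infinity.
lim Var(X_t) = 3/2

The OU SDE dX = -theta X dt + sigma dB admits the integrating factor exp(theta t): d(exp(theta t) X_t) = sigma exp(theta t) dB_t. Integrating from 0 to t gives X_t = x_0 * exp(-theta t) + sigma * int_0^t exp(-theta (t-s)) dB_s for any initial x_0. The Itô integral has variance (by the Itô isometry) sigma^2 * int_0^t exp(-2 theta (t - s)) ds = sigma^2 * (1 - exp(-2 theta t)) / (2 theta), independent of x_0.
With theta = 5/3, sigma = sqrt(5):
  Var(X_t) = (sqrt(5))^2 * (1 - exp(-2*5/3 t)) / (2 * 5/3) = 3/2 - 3*exp(-10*t/3)/2.
As t -> infinity, exp(-2*5/3 t) -> 0, so the stationary variance is sigma^2 / (2 theta) = 3/2.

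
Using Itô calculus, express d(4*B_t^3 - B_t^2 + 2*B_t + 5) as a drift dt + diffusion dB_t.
d(4*B_t^3 - B_t^2 + 2*B_t + 5) = (12*B_t - 1) dt + (12*B_t^2 - 2*B_t + 2) dB_t

Itô's formula for f(B_t) gives d f(B_t) = f'(B_t) dB_t + (1/2) f''(B_t) dt. Compute derivatives of f(x) = 4*x^3 - x^2 + 2*x + 5:
  f'(x)  = 12*x^2 - 2*x + 2
  f''(x) = 24*x - 2
Substitute x = B_t and multiply the f'' term by 1/2:
  drift     = (1/2) * (24*x - 2) evaluated at B_t = 12*B_t - 1
  diffusion = (12*x^2 - 2*x + 2) evaluated at B_t = 12*B_t^2 - 2*B_t + 2
Therefore d(4*B_t^3 - B_t^2 + 2*B_t + 5) = (12*B_t - 1) dt + (12*B_t^2 - 2*B_t + 2) dB_t.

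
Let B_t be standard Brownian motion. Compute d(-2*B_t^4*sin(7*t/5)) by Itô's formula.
d(-2*B_t^4*sin(7*t/5)) = (B_t^2*(-14*B_t^2*cos(7*t/5)/5 - 12*sin(7*t/5))) dt + (-8*B_t^3*sin(7*t/5)) dB_t

Itô's formula for f(t, x): d f(t, B_t) = (f_t + (1/2) f_xx) dt + f_x dB_t. Compute partials of f(t, x) = -2*x^4*sin(7*t/5):
  f_t(t,x)  = -14*x^4*cos(7*t/5)/5
  f_x(t,x)  = -8*x^3*sin(7*t/5)
  f_xx(t,x) = -24*x^2*sin(7*t/5)
Assemble drift = f_t + (1/2) f_xx = x^2*(-14*x^2*cos(7*t/5)/5 - 12*sin(7*t/5)) and diffusion = f_x = -8*x^3*sin(7*t/5). Substituting x = B_t:
  d(-2*B_t^4*sin(7*t/5)) = (B_t^2*(-14*B_t^2*cos(7*t/5)/5 - 12*sin(7*t/5))) dt + (-8*B_t^3*sin(7*t/5)) dB_t.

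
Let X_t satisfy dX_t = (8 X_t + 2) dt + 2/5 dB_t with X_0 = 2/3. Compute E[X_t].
E[X_t] = 11*exp(8*t)/12 - 1/4

Taking expectations and using E[dB_t] = 0, the mean m(t) = E[X_t] satisfies the ODE m'(t) = a m(t) + b with m(0) = x_0. With a = 8, b = 2, x_0 = 2/3, the solution is
  m(t) = x_0 * exp(a t) + (b/a) * (exp(a t) - 1)
       = (2/3) * exp(8 t) + (2/8) * (exp(8 t) - 1)
       = 11*exp(8*t)/12 - 1/4.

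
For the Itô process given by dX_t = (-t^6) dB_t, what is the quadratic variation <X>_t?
<X>_t = t^13/13

For an Itô process dX_t = a(t) dt + b(t) dB_t, the quadratic variation is <X>_t = int_0^t b(s)^2 ds (the drift term does not contribute). Here b(s) = -s^6, so
  b(s)^2 = s^12.
Integrating from 0 to t:
  <X>_t = int_0^t (s^12) ds = t^13/13.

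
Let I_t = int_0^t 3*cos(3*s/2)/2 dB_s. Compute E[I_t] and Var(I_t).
E[I_t] = 0; Var(I_t) = 9*t/8 + 3*sin(3*t)/8

The Itô integral of a deterministic integrand f(s) has mean 0 because each increment f(s) * (B_{s+ds} - B_s) has mean 0. By the Itô isometry:
  Var( int_0^t f(s) dB_s ) = E[ (int_0^t f(s) dB_s)^2 ] = int_0^t f(s)^2 ds.
Here f(s) = 3*cos(3*s/2)/2, so f(s)^2 = 9*cos(3*s/2)^2/4. Integrate:
  int_0^t (9*cos(3*s/2)^2/4) ds = 9*t/8 + 3*sin(3*t)/8.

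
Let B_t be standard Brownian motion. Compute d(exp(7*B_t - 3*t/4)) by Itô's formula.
d(exp(7*B_t - 3*t/4)) = (95*exp(7*B_t - 3*t/4)/4) dt + (7*exp(7*B_t - 3*t/4)) dB_t

Itô's formula for f(t, x): d f(t, B_t) = (f_t + (1/2) f_xx) dt + f_x dB_t. Compute partials of f(t, x) = exp(-3*t/4 + 7*x):
  f_t(t,x)  = -3*exp(-3*t/4 + 7*x)/4
  f_x(t,x)  = 7*exp(-3*t/4 + 7*x)
  f_xx(t,x) = 49*exp(-3*t/4 + 7*x)
Assemble drift = f_t + (1/2) f_xx = 95*exp(-3*t/4 + 7*x)/4 and diffusion = f_x = 7*exp(-3*t/4 + 7*x). Substituting x = B_t:
  d(exp(7*B_t - 3*t/4)) = (95*exp(7*B_t - 3*t/4)/4) dt + (7*exp(7*B_t - 3*t/4)) dB_t.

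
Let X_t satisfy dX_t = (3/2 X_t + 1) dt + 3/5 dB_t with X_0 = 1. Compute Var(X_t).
Var(X_t) = 3*exp(3*t)/25 - 3/25

The variance V(t) = Var(X_t) satisfies V'(t) = 2 a V(t) + c^2 with V(0) = 0 (drift coefficient is linear in X, diffusion is constant). With a = 3/2, c = 3/5, the solution is
  V(t) = (c^2 / (2 a)) * (exp(2 a t) - 1)
       = ((3/5)^2 / (2*(3/2))) * (exp(3 t) - 1)
       = 3*exp(3*t)/25 - 3/25.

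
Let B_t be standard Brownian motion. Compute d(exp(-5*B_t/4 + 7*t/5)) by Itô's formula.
d(exp(-5*B_t/4 + 7*t/5)) = (349*exp(-5*B_t/4 + 7*t/5)/160) dt + (-5*exp(-5*B_t/4 + 7*t/5)/4) dB_t

Itô's formula for f(t, x): d f(t, B_t) = (f_t + (1/2) f_xx) dt + f_x dB_t. Compute partials of f(t, x) = exp(7*t/5 - 5*x/4):
  f_t(t,x)  = 7*exp(7*t/5 - 5*x/4)/5
  f_x(t,x)  = -5*exp(7*t/5 - 5*x/4)/4
  f_xx(t,x) = 25*exp(7*t/5 - 5*x/4)/16
Assemble drift = f_t + (1/2) f_xx = 349*exp(7*t/5 - 5*x/4)/160 and diffusion = f_x = -5*exp(7*t/5 - 5*x/4)/4. Substituting x = B_t:
  d(exp(-5*B_t/4 + 7*t/5)) = (349*exp(-5*B_t/4 + 7*t/5)/160) dt + (-5*exp(-5*B_t/4 + 7*t/5)/4) dB_t.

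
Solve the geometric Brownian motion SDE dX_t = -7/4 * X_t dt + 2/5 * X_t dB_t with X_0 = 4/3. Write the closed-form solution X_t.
X_t = 4/3 * exp((-183/100) * t + (2/5) * B_t)

For GBM dX = mu X dt + sigma X dB with X_0 = x_0, apply Itô to Y = log X: dY = (mu - sigma^2/2) dt + sigma dB, so Y_t = log(x_0) + (mu - sigma^2/2) t + sigma B_t and hence X_t = x_0 * exp((mu - sigma^2/2) t + sigma B_t).
With mu = -7/4, sigma = 2/5, x_0 = 4/3, this gives:
  X_t = 4/3 * exp((-183/100) * t + (2/5) * B_t).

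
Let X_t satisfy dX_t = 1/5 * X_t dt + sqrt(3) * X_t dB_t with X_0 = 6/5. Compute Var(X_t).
Var(X_t) = 36*(exp(3*t) - 1)*exp(2*t/5)/25

For GBM dX = mu X dt + sigma X dB with X_0 = x_0, apply Itô to Y = log X: dY = (mu - sigma^2/2) dt + sigma dB, so Y_t = log(x_0) + (mu - sigma^2/2) t + sigma B_t and hence X_t = x_0 * exp((mu - sigma^2/2) t + sigma B_t).
With mu = 1/5, sigma = sqrt(3), x_0 = 6/5, this gives:
  X_t = 6/5 * exp((-13/10) * t + (sqrt(3)) * B_t).
Since sigma*B_t ~ Normal(0, sigma^2 t), E[exp(sigma*B_t)] = exp(sigma^2 t / 2); so E[X_t] = x_0 * exp((mu - sigma^2/2) t) * exp(sigma^2 t / 2) = x_0 * exp(mu t) = 6*exp(t/5)/5.
Var(X_t) = E[X_t^2] - (E[X_t])^2 = x_0^2 * exp(2 mu t) * (exp(sigma^2 t) - 1) = 36*(exp(3*t) - 1)*exp(2*t/5)/25.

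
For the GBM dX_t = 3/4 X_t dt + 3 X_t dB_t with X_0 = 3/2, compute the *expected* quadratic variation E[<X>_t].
E[<X>_t] = 27*exp(21*t/2)/14 - 27/14

<X>_t = int_0^t (3 * X_s)^2 ds. Taking expectation inside the integral: E[<X>_t] = 3^2 * int_0^t E[X_s^2] ds. For GBM, E[X_s^2] = x_0^2 * exp((2 mu + sigma^2) s). Integrating:
  E[<X>_t] = 3^2 * (3/2)^2 * (exp((2*(3/4) + 3^2) t) - 1) / (2*(3/4) + 3^2)
           = 3^2 * (3/2)^2 * (exp((21/2) t) - 1) / (21/2) = 27*exp(21*t/2)/14 - 27/14.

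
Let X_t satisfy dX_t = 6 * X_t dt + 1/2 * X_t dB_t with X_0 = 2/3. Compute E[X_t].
E[X_t] = 2*exp(6*t)/3

For GBM dX = mu X dt + sigma X dB with X_0 = x_0, apply Itô to Y = log X: dY = (mu - sigma^2/2) dt + sigma dB, so Y_t = log(x_0) + (mu - sigma^2/2) t + sigma B_t and hence X_t = x_0 * exp((mu - sigma^2/2) t + sigma B_t).
With mu = 6, sigma = 1/2, x_0 = 2/3, this gives:
  X_t = 2/3 * exp((47/8) * t + (1/2) * B_t).
Since sigma*B_t ~ Normal(0, sigma^2 t), E[exp(sigma*B_t)] = exp(sigma^2 t / 2); so E[X_t] = x_0 * exp((mu - sigma^2/2) t) * exp(sigma^2 t / 2) = x_0 * exp(mu t) = 2*exp(6*t)/3.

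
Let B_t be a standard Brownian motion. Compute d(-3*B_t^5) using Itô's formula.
d(-3*B_t^5) = (-30*B_t^3) dt + (-15*B_t^4) dB_t

Itô's formula for f(B_t) gives d f(B_t) = f'(B_t) dB_t + (1/2) f''(B_t) dt. Compute derivatives of f(x) = -3*x^5:
  f'(x)  = -15*x^4
  f''(x) = -60*x^3
Substitute x = B_t and multiply the f'' term by 1/2:
  drift     = (1/2) * (-60*x^3) evaluated at B_t = -30*B_t^3
  diffusion = (-15*x^4) evaluated at B_t = -15*B_t^4
Therefore d(-3*B_t^5) = (-30*B_t^3) dt + (-15*B_t^4) dB_t.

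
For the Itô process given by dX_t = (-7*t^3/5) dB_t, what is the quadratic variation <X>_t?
<X>_t = 7*t^7/25

For an Itô process dX_t = a(t) dt + b(t) dB_t, the quadratic variation is <X>_t = int_0^t b(s)^2 ds (the drift term does not contribute). Here b(s) = -7*s^3/5, so
  b(s)^2 = 49*s^6/25.
Integrating from 0 to t:
  <X>_t = int_0^t (49*s^6/25) ds = 7*t^7/25.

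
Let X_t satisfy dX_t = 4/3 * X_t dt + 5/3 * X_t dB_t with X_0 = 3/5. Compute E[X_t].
E[X_t] = 3*exp(4*t/3)/5

For GBM dX = mu X dt + sigma X dB with X_0 = x_0, apply Itô to Y = log X: dY = (mu - sigma^2/2) dt + sigma dB, so Y_t = log(x_0) + (mu - sigma^2/2) t + sigma B_t and hence X_t = x_0 * exp((mu - sigma^2/2) t + sigma B_t).
With mu = 4/3, sigma = 5/3, x_0 = 3/5, this gives:
  X_t = 3/5 * exp((-1/18) * t + (5/3) * B_t).
Since sigma*B_t ~ Normal(0, sigma^2 t), E[exp(sigma*B_t)] = exp(sigma^2 t / 2); so E[X_t] = x_0 * exp((mu - sigma^2/2) t) * exp(sigma^2 t / 2) = x_0 * exp(mu t) = 3*exp(4*t/3)/5.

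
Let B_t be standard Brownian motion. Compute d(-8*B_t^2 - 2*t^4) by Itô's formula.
d(-8*B_t^2 - 2*t^4) = (-8*t^3 - 8) dt + (-16*B_t) dB_t

Itô's formula for f(t, x): d f(t, B_t) = (f_t + (1/2) f_xx) dt + f_x dB_t. Compute partials of f(t, x) = -2*t^4 - 8*x^2:
  f_t(t,x)  = -8*t^3
  f_x(t,x)  = -16*x
  f_xx(t,x) = -16
Assemble drift = f_t + (1/2) f_xx = -8*t^3 - 8 and diffusion = f_x = -16*x. Substituting x = B_t:
  d(-8*B_t^2 - 2*t^4) = (-8*t^3 - 8) dt + (-16*B_t) dB_t.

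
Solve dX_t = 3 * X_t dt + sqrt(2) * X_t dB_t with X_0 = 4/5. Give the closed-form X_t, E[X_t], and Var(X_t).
X_t = 4/5 * exp((2) t + (sqrt(2)) B_t); E[X_t] = 4*exp(3*t)/5; Var(X_t) = 16*(exp(2*t) - 1)*exp(6*t)/25

For GBM dX = mu X dt + sigma X dB with X_0 = x_0, apply Itô to Y = log X: dY = (mu - sigma^2/2) dt + sigma dB, so Y_t = log(x_0) + (mu - sigma^2/2) t + sigma B_t and hence X_t = x_0 * exp((mu - sigma^2/2) t + sigma B_t).
With mu = 3, sigma = sqrt(2), x_0 = 4/5, this gives:
  X_t = 4/5 * exp((2) * t + (sqrt(2)) * B_t).
Since sigma*B_t ~ Normal(0, sigma^2 t), E[exp(sigma*B_t)] = exp(sigma^2 t / 2); so E[X_t] = x_0 * exp((mu - sigma^2/2) t) * exp(sigma^2 t / 2) = x_0 * exp(mu t) = 4*exp(3*t)/5.
Var(X_t) = E[X_t^2] - (E[X_t])^2 = x_0^2 * exp(2 mu t) * (exp(sigma^2 t) - 1) = 16*(exp(2*t) - 1)*exp(6*t)/25.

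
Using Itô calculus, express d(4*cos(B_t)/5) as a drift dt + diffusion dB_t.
d(4*cos(B_t)/5) = (-2*cos(B_t)/5) dt + (-4*sin(B_t)/5) dB_t

Itô's formula for f(B_t) gives d f(B_t) = f'(B_t) dB_t + (1/2) f''(B_t) dt. Compute derivatives of f(x) = 4*cos(x)/5:
  f'(x)  = -4*sin(x)/5
  f''(x) = -4*cos(x)/5
Substitute x = B_t and multiply the f'' term by 1/2:
  drift     = (1/2) * (-4*cos(x)/5) evaluated at B_t = -2*cos(B_t)/5
  diffusion = (-4*sin(x)/5) evaluated at B_t = -4*sin(B_t)/5
Therefore d(4*cos(B_t)/5) = (-2*cos(B_t)/5) dt + (-4*sin(B_t)/5) dB_t.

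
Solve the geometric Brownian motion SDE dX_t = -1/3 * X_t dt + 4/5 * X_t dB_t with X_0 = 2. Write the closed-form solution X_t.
X_t = 2 * exp((-49/75) * t + (4/5) * B_t)

For GBM dX = mu X dt + sigma X dB with X_0 = x_0, apply Itô to Y = log X: dY = (mu - sigma^2/2) dt + sigma dB, so Y_t = log(x_0) + (mu - sigma^2/2) t + sigma B_t and hence X_t = x_0 * exp((mu - sigma^2/2) t + sigma B_t).
With mu = -1/3, sigma = 4/5, x_0 = 2, this gives:
  X_t = 2 * exp((-49/75) * t + (4/5) * B_t).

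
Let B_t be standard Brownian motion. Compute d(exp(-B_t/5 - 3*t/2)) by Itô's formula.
d(exp(-B_t/5 - 3*t/2)) = (-37*exp(-B_t/5 - 3*t/2)/25) dt + (-exp(-B_t/5 - 3*t/2)/5) dB_t

Itô's formula for f(t, x): d f(t, B_t) = (f_t + (1/2) f_xx) dt + f_x dB_t. Compute partials of f(t, x) = exp(-3*t/2 - x/5):
  f_t(t,x)  = -3*exp(-3*t/2 - x/5)/2
  f_x(t,x)  = -exp(-3*t/2 - x/5)/5
  f_xx(t,x) = exp(-3*t/2 - x/5)/25
Assemble drift = f_t + (1/2) f_xx = -37*exp(-3*t/2 - x/5)/25 and diffusion = f_x = -exp(-3*t/2 - x/5)/5. Substituting x = B_t:
  d(exp(-B_t/5 - 3*t/2)) = (-37*exp(-B_t/5 - 3*t/2)/25) dt + (-exp(-B_t/5 - 3*t/2)/5) dB_t.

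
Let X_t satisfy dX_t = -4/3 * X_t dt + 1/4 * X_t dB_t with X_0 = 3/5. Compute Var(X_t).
Var(X_t) = (9*exp(t/16) - 9)*exp(-8*t/3)/25

For GBM dX = mu X dt + sigma X dB with X_0 = x_0, apply Itô to Y = log X: dY = (mu - sigma^2/2) dt + sigma dB, so Y_t = log(x_0) + (mu - sigma^2/2) t + sigma B_t and hence X_t = x_0 * exp((mu - sigma^2/2) t + sigma B_t).
With mu = -4/3, sigma = 1/4, x_0 = 3/5, this gives:
  X_t = 3/5 * exp((-131/96) * t + (1/4) * B_t).
Since sigma*B_t ~ Normal(0, sigma^2 t), E[exp(sigma*B_t)] = exp(sigma^2 t / 2); so E[X_t] = x_0 * exp((mu - sigma^2/2) t) * exp(sigma^2 t / 2) = x_0 * exp(mu t) = 3*exp(-4*t/3)/5.
Var(X_t) = E[X_t^2] - (E[X_t])^2 = x_0^2 * exp(2 mu t) * (exp(sigma^2 t) - 1) = (9*exp(t/16) - 9)*exp(-8*t/3)/25.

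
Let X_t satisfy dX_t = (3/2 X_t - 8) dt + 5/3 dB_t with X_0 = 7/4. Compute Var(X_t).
Var(X_t) = 25*exp(3*t)/27 - 25/27

The variance V(t) = Var(X_t) satisfies V'(t) = 2 a V(t) + c^2 with V(0) = 0 (drift coefficient is linear in X, diffusion is constant). With a = 3/2, c = 5/3, the solution is
  V(t) = (c^2 / (2 a)) * (exp(2 a t) - 1)
       = ((5/3)^2 / (2*(3/2))) * (exp(3 t) - 1)
       = 25*exp(3*t)/27 - 25/27.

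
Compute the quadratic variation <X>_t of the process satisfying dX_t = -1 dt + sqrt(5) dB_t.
<X>_t = 5*t

For an Itô process dX_t = a(t) dt + b(t) dB_t, the quadratic variation is <X>_t = int_0^t b(s)^2 ds (the drift term does not contribute). Here b(s) = sqrt(5), so
  b(s)^2 = 5.
Integrating from 0 to t:
  <X>_t = int_0^t (5) ds = 5*t.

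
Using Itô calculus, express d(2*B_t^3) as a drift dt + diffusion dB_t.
d(2*B_t^3) = (6*B_t) dt + (6*B_t^2) dB_t

Itô's formula for f(B_t) gives d f(B_t) = f'(B_t) dB_t + (1/2) f''(B_t) dt. Compute derivatives of f(x) = 2*x^3:
  f'(x)  = 6*x^2
  f''(x) = 12*x
Substitute x = B_t and multiply the f'' term by 1/2:
  drift     = (1/2) * (12*x) evaluated at B_t = 6*B_t
  diffusion = (6*x^2) evaluated at B_t = 6*B_t^2
Therefore d(2*B_t^3) = (6*B_t) dt + (6*B_t^2) dB_t.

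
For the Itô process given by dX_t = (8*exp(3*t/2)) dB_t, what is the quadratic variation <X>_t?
<X>_t = 64*exp(3*t)/3 - 64/3

For an Itô process dX_t = a(t) dt + b(t) dB_t, the quadratic variation is <X>_t = int_0^t b(s)^2 ds (the drift term does not contribute). Here b(s) = 8*exp(3*s/2), so
  b(s)^2 = 64*exp(3*s).
Integrating from 0 to t:
  <X>_t = int_0^t (64*exp(3*s)) ds = 64*exp(3*t)/3 - 64/3.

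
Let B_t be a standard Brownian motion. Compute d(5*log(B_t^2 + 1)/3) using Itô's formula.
d(5*log(B_t^2 + 1)/3) = (5*(1 - B_t^2)/(3*(B_t^2 + 1)^2)) dt + (10*B_t/(3*(B_t^2 + 1))) dB_t

Itô's formula for f(B_t) gives d f(B_t) = f'(B_t) dB_t + (1/2) f''(B_t) dt. Compute derivatives of f(x) = 5*log(x^2 + 1)/3:
  f'(x)  = 10*x/(3*(x^2 + 1))
  f''(x) = 10*(1 - x^2)/(3*(x^2 + 1)^2)
Substitute x = B_t and multiply the f'' term by 1/2:
  drift     = (1/2) * (10*(1 - x^2)/(3*(x^2 + 1)^2)) evaluated at B_t = 5*(1 - B_t^2)/(3*(B_t^2 + 1)^2)
  diffusion = (10*x/(3*(x^2 + 1))) evaluated at B_t = 10*B_t/(3*(B_t^2 + 1))
Therefore d(5*log(B_t^2 + 1)/3) = (5*(1 - B_t^2)/(3*(B_t^2 + 1)^2)) dt + (10*B_t/(3*(B_t^2 + 1))) dB_t.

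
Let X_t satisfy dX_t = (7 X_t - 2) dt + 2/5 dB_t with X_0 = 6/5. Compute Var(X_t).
Var(X_t) = 2*exp(14*t)/175 - 2/175

The variance V(t) = Var(X_t) satisfies V'(t) = 2 a V(t) + c^2 with V(0) = 0 (drift coefficient is linear in X, diffusion is constant). With a = 7, c = 2/5, the solution is
  V(t) = (c^2 / (2 a)) * (exp(2 a t) - 1)
       = ((2/5)^2 / (2*7)) * (exp(14 t) - 1)
       = 2*exp(14*t)/175 - 2/175.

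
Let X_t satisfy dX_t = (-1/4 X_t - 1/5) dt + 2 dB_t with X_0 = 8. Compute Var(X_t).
Var(X_t) = 8 - 8*exp(-t/2)

The variance V(t) = Var(X_t) satisfies V'(t) = 2 a V(t) + c^2 with V(0) = 0 (drift coefficient is linear in X, diffusion is constant). With a = -1/4, c = 2, the solution is
  V(t) = (c^2 / (2 a)) * (exp(2 a t) - 1)
       = (2^2 / (2*(-1/4))) * (exp((-1/2) t) - 1)
       = 8 - 8*exp(-t/2).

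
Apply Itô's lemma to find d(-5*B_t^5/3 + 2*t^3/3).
d(-5*B_t^5/3 + 2*t^3/3) = (-50*B_t^3/3 + 2*t^2) dt + (-25*B_t^4/3) dB_t

Itô's formula for f(t, x): d f(t, B_t) = (f_t + (1/2) f_xx) dt + f_x dB_t. Compute partials of f(t, x) = 2*t^3/3 - 5*x^5/3:
  f_t(t,x)  = 2*t^2
  f_x(t,x)  = -25*x^4/3
  f_xx(t,x) = -100*x^3/3
Assemble drift = f_t + (1/2) f_xx = 2*t^2 - 50*x^3/3 and diffusion = f_x = -25*x^4/3. Substituting x = B_t:
  d(-5*B_t^5/3 + 2*t^3/3) = (-50*B_t^3/3 + 2*t^2) dt + (-25*B_t^4/3) dB_t.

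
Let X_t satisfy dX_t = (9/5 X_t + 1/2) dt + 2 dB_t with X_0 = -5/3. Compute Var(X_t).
Var(X_t) = 10*exp(18*t/5)/9 - 10/9

The variance V(t) = Var(X_t) satisfies V'(t) = 2 a V(t) + c^2 with V(0) = 0 (drift coefficient is linear in X, diffusion is constant). With a = 9/5, c = 2, the solution is
  V(t) = (c^2 / (2 a)) * (exp(2 a t) - 1)
       = (2^2 / (2*(9/5))) * (exp((18/5) t) - 1)
       = 10*exp(18*t/5)/9 - 10/9.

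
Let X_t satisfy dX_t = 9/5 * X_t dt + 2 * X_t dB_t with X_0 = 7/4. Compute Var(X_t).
Var(X_t) = 49*(exp(4*t) - 1)*exp(18*t/5)/16

For GBM dX = mu X dt + sigma X dB with X_0 = x_0, apply Itô to Y = log X: dY = (mu - sigma^2/2) dt + sigma dB, so Y_t = log(x_0) + (mu - sigma^2/2) t + sigma B_t and hence X_t = x_0 * exp((mu - sigma^2/2) t + sigma B_t).
With mu = 9/5, sigma = 2, x_0 = 7/4, this gives:
  X_t = 7/4 * exp((-1/5) * t + (2) * B_t).
Since sigma*B_t ~ Normal(0, sigma^2 t), E[exp(sigma*B_t)] = exp(sigma^2 t / 2); so E[X_t] = x_0 * exp((mu - sigma^2/2) t) * exp(sigma^2 t / 2) = x_0 * exp(mu t) = 7*exp(9*t/5)/4.
Var(X_t) = E[X_t^2] - (E[X_t])^2 = x_0^2 * exp(2 mu t) * (exp(sigma^2 t) - 1) = 49*(exp(4*t) - 1)*exp(18*t/5)/16.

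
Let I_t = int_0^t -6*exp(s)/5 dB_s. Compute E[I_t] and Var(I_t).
E[I_t] = 0; Var(I_t) = 18*exp(2*t)/25 - 18/25

The Itô integral of a deterministic integrand f(s) has mean 0 because each increment f(s) * (B_{s+ds} - B_s) has mean 0. By the Itô isometry:
  Var( int_0^t f(s) dB_s ) = E[ (int_0^t f(s) dB_s)^2 ] = int_0^t f(s)^2 ds.
Here f(s) = -6*exp(s)/5, so f(s)^2 = 36*exp(2*s)/25. Integrate:
  int_0^t (36*exp(2*s)/25) ds = 18*exp(2*t)/25 - 18/25.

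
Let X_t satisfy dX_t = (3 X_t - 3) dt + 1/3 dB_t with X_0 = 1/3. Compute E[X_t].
E[X_t] = 1 - 2*exp(3*t)/3

Taking expectations and using E[dB_t] = 0, the mean m(t) = E[X_t] satisfies the ODE m'(t) = a m(t) + b with m(0) = x_0. With a = 3, b = -3, x_0 = 1/3, the solution is
  m(t) = x_0 * exp(a t) + (b/a) * (exp(a t) - 1)
       = (1/3) * exp(3 t) + ((-3)/3) * (exp(3 t) - 1)
       = 1 - 2*exp(3*t)/3.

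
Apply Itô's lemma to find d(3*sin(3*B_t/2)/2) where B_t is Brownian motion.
d(3*sin(3*B_t/2)/2) = (-27*sin(3*B_t/2)/16) dt + (9*cos(3*B_t/2)/4) dB_t

Itô's formula for f(B_t) gives d f(B_t) = f'(B_t) dB_t + (1/2) f''(B_t) dt. Compute derivatives of f(x) = 3*sin(3*x/2)/2:
  f'(x)  = 9*cos(3*x/2)/4
  f''(x) = -27*sin(3*x/2)/8
Substitute x = B_t and multiply the f'' term by 1/2:
  drift     = (1/2) * (-27*sin(3*x/2)/8) evaluated at B_t = -27*sin(3*B_t/2)/16
  diffusion = (9*cos(3*x/2)/4) evaluated at B_t = 9*cos(3*B_t/2)/4
Therefore d(3*sin(3*B_t/2)/2) = (-27*sin(3*B_t/2)/16) dt + (9*cos(3*B_t/2)/4) dB_t.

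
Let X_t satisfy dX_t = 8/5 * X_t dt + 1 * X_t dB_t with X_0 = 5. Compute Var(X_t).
Var(X_t) = 25*(exp(t) - 1)*exp(16*t/5)

For GBM dX = mu X dt + sigma X dB with X_0 = x_0, apply Itô to Y = log X: dY = (mu - sigma^2/2) dt + sigma dB, so Y_t = log(x_0) + (mu - sigma^2/2) t + sigma B_t and hence X_t = x_0 * exp((mu - sigma^2/2) t + sigma B_t).
With mu = 8/5, sigma = 1, x_0 = 5, this gives:
  X_t = 5 * exp((11/10) * t + (1) * B_t).
Since sigma*B_t ~ Normal(0, sigma^2 t), E[exp(sigma*B_t)] = exp(sigma^2 t / 2); so E[X_t] = x_0 * exp((mu - sigma^2/2) t) * exp(sigma^2 t / 2) = x_0 * exp(mu t) = 5*exp(8*t/5).
Var(X_t) = E[X_t^2] - (E[X_t])^2 = x_0^2 * exp(2 mu t) * (exp(sigma^2 t) - 1) = 25*(exp(t) - 1)*exp(16*t/5).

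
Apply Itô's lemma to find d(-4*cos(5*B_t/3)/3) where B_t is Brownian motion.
d(-4*cos(5*B_t/3)/3) = (50*cos(5*B_t/3)/27) dt + (20*sin(5*B_t/3)/9) dB_t

Itô's formula for f(B_t) gives d f(B_t) = f'(B_t) dB_t + (1/2) f''(B_t) dt. Compute derivatives of f(x) = -4*cos(5*x/3)/3:
  f'(x)  = 20*sin(5*x/3)/9
  f''(x) = 100*cos(5*x/3)/27
Substitute x = B_t and multiply the f'' term by 1/2:
  drift     = (1/2) * (100*cos(5*x/3)/27) evaluated at B_t = 50*cos(5*B_t/3)/27
  diffusion = (20*sin(5*x/3)/9) evaluated at B_t = 20*sin(5*B_t/3)/9
Therefore d(-4*cos(5*B_t/3)/3) = (50*cos(5*B_t/3)/27) dt + (20*sin(5*B_t/3)/9) dB_t.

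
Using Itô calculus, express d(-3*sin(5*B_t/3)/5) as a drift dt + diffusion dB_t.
d(-3*sin(5*B_t/3)/5) = (5*sin(5*B_t/3)/6) dt + (-cos(5*B_t/3)) dB_t

Itô's formula for f(B_t) gives d f(B_t) = f'(B_t) dB_t + (1/2) f''(B_t) dt. Compute derivatives of f(x) = -3*sin(5*x/3)/5:
  f'(x)  = -cos(5*x/3)
  f''(x) = 5*sin(5*x/3)/3
Substitute x = B_t and multiply the f'' term by 1/2:
  drift     = (1/2) * (5*sin(5*x/3)/3) evaluated at B_t = 5*sin(5*B_t/3)/6
  diffusion = (-cos(5*x/3)) evaluated at B_t = -cos(5*B_t/3)
Therefore d(-3*sin(5*B_t/3)/5) = (5*sin(5*B_t/3)/6) dt + (-cos(5*B_t/3)) dB_t.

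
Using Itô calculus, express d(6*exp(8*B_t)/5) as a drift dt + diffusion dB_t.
d(6*exp(8*B_t)/5) = (192*exp(8*B_t)/5) dt + (48*exp(8*B_t)/5) dB_t

Itô's formula for f(B_t) gives d f(B_t) = f'(B_t) dB_t + (1/2) f''(B_t) dt. Compute derivatives of f(x) = 6*exp(8*x)/5:
  f'(x)  = 48*exp(8*x)/5
  f''(x) = 384*exp(8*x)/5
Substitute x = B_t and multiply the f'' term by 1/2:
  drift     = (1/2) * (384*exp(8*x)/5) evaluated at B_t = 192*exp(8*B_t)/5
  diffusion = (48*exp(8*x)/5) evaluated at B_t = 48*exp(8*B_t)/5
Therefore d(6*exp(8*B_t)/5) = (192*exp(8*B_t)/5) dt + (48*exp(8*B_t)/5) dB_t.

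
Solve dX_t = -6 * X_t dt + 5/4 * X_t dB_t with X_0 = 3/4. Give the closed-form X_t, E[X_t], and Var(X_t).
X_t = 3/4 * exp((-217/32) t + (5/4) B_t); E[X_t] = 3*exp(-6*t)/4; Var(X_t) = (9*exp(25*t/16) - 9)*exp(-12*t)/16

For GBM dX = mu X dt + sigma X dB with X_0 = x_0, apply Itô to Y = log X: dY = (mu - sigma^2/2) dt + sigma dB, so Y_t = log(x_0) + (mu - sigma^2/2) t + sigma B_t and hence X_t = x_0 * exp((mu - sigma^2/2) t + sigma B_t).
With mu = -6, sigma = 5/4, x_0 = 3/4, this gives:
  X_t = 3/4 * exp((-217/32) * t + (5/4) * B_t).
Since sigma*B_t ~ Normal(0, sigma^2 t), E[exp(sigma*B_t)] = exp(sigma^2 t / 2); so E[X_t] = x_0 * exp((mu - sigma^2/2) t) * exp(sigma^2 t / 2) = x_0 * exp(mu t) = 3*exp(-6*t)/4.
Var(X_t) = E[X_t^2] - (E[X_t])^2 = x_0^2 * exp(2 mu t) * (exp(sigma^2 t) - 1) = (9*exp(25*t/16) - 9)*exp(-12*t)/16.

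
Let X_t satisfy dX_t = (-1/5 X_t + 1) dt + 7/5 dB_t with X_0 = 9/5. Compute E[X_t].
E[X_t] = 5 - 16*exp(-t/5)/5

Taking expectations and using E[dB_t] = 0, the mean m(t) = E[X_t] satisfies the ODE m'(t) = a m(t) + b with m(0) = x_0. With a = -1/5, b = 1, x_0 = 9/5, the solution is
  m(t) = x_0 * exp(a t) + (b/a) * (exp(a t) - 1)
       = (9/5) * exp((-1/5) t) + (1/(-1/5)) * (exp((-1/5) t) - 1)
       = 5 - 16*exp(-t/5)/5.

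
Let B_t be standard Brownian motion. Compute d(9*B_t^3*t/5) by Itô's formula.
d(9*B_t^3*t/5) = (9*B_t*(B_t^2 + 3*t)/5) dt + (27*B_t^2*t/5) dB_t

Itô's formula for f(t, x): d f(t, B_t) = (f_t + (1/2) f_xx) dt + f_x dB_t. Compute partials of f(t, x) = 9*t*x^3/5:
  f_t(t,x)  = 9*x^3/5
  f_x(t,x)  = 27*t*x^2/5
  f_xx(t,x) = 54*t*x/5
Assemble drift = f_t + (1/2) f_xx = 9*x*(3*t + x^2)/5 and diffusion = f_x = 27*t*x^2/5. Substituting x = B_t:
  d(9*B_t^3*t/5) = (9*B_t*(B_t^2 + 3*t)/5) dt + (27*B_t^2*t/5) dB_t.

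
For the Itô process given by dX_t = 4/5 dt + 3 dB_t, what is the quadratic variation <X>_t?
<X>_t = 9*t

For an Itô process dX_t = a(t) dt + b(t) dB_t, the quadratic variation is <X>_t = int_0^t b(s)^2 ds (the drift term does not contribute). Here b(s) = 3, so
  b(s)^2 = 9.
Integrating from 0 to t:
  <X>_t = int_0^t (9) ds = 9*t.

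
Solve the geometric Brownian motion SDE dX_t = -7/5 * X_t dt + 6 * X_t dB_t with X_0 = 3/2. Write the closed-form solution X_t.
X_t = 3/2 * exp((-97/5) * t + (6) * B_t)

For GBM dX = mu X dt + sigma X dB with X_0 = x_0, apply Itô to Y = log X: dY = (mu - sigma^2/2) dt + sigma dB, so Y_t = log(x_0) + (mu - sigma^2/2) t + sigma B_t and hence X_t = x_0 * exp((mu - sigma^2/2) t + sigma B_t).
With mu = -7/5, sigma = 6, x_0 = 3/2, this gives:
  X_t = 3/2 * exp((-97/5) * t + (6) * B_t).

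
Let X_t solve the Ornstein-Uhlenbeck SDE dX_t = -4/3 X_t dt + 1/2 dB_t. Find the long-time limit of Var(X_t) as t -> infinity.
lim Var(X_t) = 3/32

The OU SDE dX = -theta X dt + sigma dB admits the integrating factor exp(theta t): d(exp(theta t) X_t) = sigma exp(theta t) dB_t. Integrating from 0 to t gives X_t = x_0 * exp(-theta t) + sigma * int_0^t exp(-theta (t-s)) dB_s for any initial x_0. The Itô integral has variance (by the Itô isometry) sigma^2 * int_0^t exp(-2 theta (t - s)) ds = sigma^2 * (1 - exp(-2 theta t)) / (2 theta), independent of x_0.
With theta = 4/3, sigma = 1/2:
  Var(X_t) = (1/2)^2 * (1 - exp(-2*4/3 t)) / (2 * 4/3) = 3/32 - 3*exp(-8*t/3)/32.
As t -> infinity, exp(-2*4/3 t) -> 0, so the stationary variance is sigma^2 / (2 theta) = 3/32.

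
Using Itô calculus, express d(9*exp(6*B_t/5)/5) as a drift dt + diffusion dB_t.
d(9*exp(6*B_t/5)/5) = (162*exp(6*B_t/5)/125) dt + (54*exp(6*B_t/5)/25) dB_t

Itô's formula for f(B_t) gives d f(B_t) = f'(B_t) dB_t + (1/2) f''(B_t) dt. Compute derivatives of f(x) = 9*exp(6*x/5)/5:
  f'(x)  = 54*exp(6*x/5)/25
  f''(x) = 324*exp(6*x/5)/125
Substitute x = B_t and multiply the f'' term by 1/2:
  drift     = (1/2) * (324*exp(6*x/5)/125) evaluated at B_t = 162*exp(6*B_t/5)/125
  diffusion = (54*exp(6*x/5)/25) evaluated at B_t = 54*exp(6*B_t/5)/25
Therefore d(9*exp(6*B_t/5)/5) = (162*exp(6*B_t/5)/125) dt + (54*exp(6*B_t/5)/25) dB_t.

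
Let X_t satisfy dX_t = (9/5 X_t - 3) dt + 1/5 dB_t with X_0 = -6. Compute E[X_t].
E[X_t] = 5/3 - 23*exp(9*t/5)/3

Taking expectations and using E[dB_t] = 0, the mean m(t) = E[X_t] satisfies the ODE m'(t) = a m(t) + b with m(0) = x_0. With a = 9/5, b = -3, x_0 = -6, the solution is
  m(t) = x_0 * exp(a t) + (b/a) * (exp(a t) - 1)
       = (-6) * exp((9/5) t) + ((-3)/(9/5)) * (exp((9/5) t) - 1)
       = 5/3 - 23*exp(9*t/5)/3.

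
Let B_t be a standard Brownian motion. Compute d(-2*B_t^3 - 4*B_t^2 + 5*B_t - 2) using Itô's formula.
d(-2*B_t^3 - 4*B_t^2 + 5*B_t - 2) = (-6*B_t - 4) dt + (-6*B_t^2 - 8*B_t + 5) dB_t

Itô's formula for f(B_t) gives d f(B_t) = f'(B_t) dB_t + (1/2) f''(B_t) dt. Compute derivatives of f(x) = -2*x^3 - 4*x^2 + 5*x - 2:
  f'(x)  = -6*x^2 - 8*x + 5
  f''(x) = -12*x - 8
Substitute x = B_t and multiply the f'' term by 1/2:
  drift     = (1/2) * (-12*x - 8) evaluated at B_t = -6*B_t - 4
  diffusion = (-6*x^2 - 8*x + 5) evaluated at B_t = -6*B_t^2 - 8*B_t + 5
Therefore d(-2*B_t^3 - 4*B_t^2 + 5*B_t - 2) = (-6*B_t - 4) dt + (-6*B_t^2 - 8*B_t + 5) dB_t.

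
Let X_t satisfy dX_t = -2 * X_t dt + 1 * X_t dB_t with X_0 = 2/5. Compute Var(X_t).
Var(X_t) = (4*exp(t) - 4)*exp(-4*t)/25

For GBM dX = mu X dt + sigma X dB with X_0 = x_0, apply Itô to Y = log X: dY = (mu - sigma^2/2) dt + sigma dB, so Y_t = log(x_0) + (mu - sigma^2/2) t + sigma B_t and hence X_t = x_0 * exp((mu - sigma^2/2) t + sigma B_t).
With mu = -2, sigma = 1, x_0 = 2/5, this gives:
  X_t = 2/5 * exp((-5/2) * t + (1) * B_t).
Since sigma*B_t ~ Normal(0, sigma^2 t), E[exp(sigma*B_t)] = exp(sigma^2 t / 2); so E[X_t] = x_0 * exp((mu - sigma^2/2) t) * exp(sigma^2 t / 2) = x_0 * exp(mu t) = 2*exp(-2*t)/5.
Var(X_t) = E[X_t^2] - (E[X_t])^2 = x_0^2 * exp(2 mu t) * (exp(sigma^2 t) - 1) = (4*exp(t) - 4)*exp(-4*t)/25.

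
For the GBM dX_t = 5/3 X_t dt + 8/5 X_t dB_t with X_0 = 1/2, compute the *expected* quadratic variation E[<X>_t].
E[<X>_t] = 24*exp(442*t/75)/221 - 24/221

<X>_t = int_0^t ((8/5) * X_s)^2 ds. Taking expectation inside the integral: E[<X>_t] = (8/5)^2 * int_0^t E[X_s^2] ds. For GBM, E[X_s^2] = x_0^2 * exp((2 mu + sigma^2) s). Integrating:
  E[<X>_t] = (8/5)^2 * (1/2)^2 * (exp((2*(5/3) + (8/5)^2) t) - 1) / (2*(5/3) + (8/5)^2)
           = (8/5)^2 * (1/2)^2 * (exp((442/75) t) - 1) / (442/75) = 24*exp(442*t/75)/221 - 24/221.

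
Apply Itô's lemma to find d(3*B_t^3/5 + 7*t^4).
d(3*B_t^3/5 + 7*t^4) = (9*B_t/5 + 28*t^3) dt + (9*B_t^2/5) dB_t

Itô's formula for f(t, x): d f(t, B_t) = (f_t + (1/2) f_xx) dt + f_x dB_t. Compute partials of f(t, x) = 7*t^4 + 3*x^3/5:
  f_t(t,x)  = 28*t^3
  f_x(t,x)  = 9*x^2/5
  f_xx(t,x) = 18*x/5
Assemble drift = f_t + (1/2) f_xx = 28*t^3 + 9*x/5 and diffusion = f_x = 9*x^2/5. Substituting x = B_t:
  d(3*B_t^3/5 + 7*t^4) = (9*B_t/5 + 28*t^3) dt + (9*B_t^2/5) dB_t.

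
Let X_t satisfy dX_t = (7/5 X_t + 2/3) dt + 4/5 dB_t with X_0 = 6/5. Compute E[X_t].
E[X_t] = 176*exp(7*t/5)/105 - 10/21

Taking expectations and using E[dB_t] = 0, the mean m(t) = E[X_t] satisfies the ODE m'(t) = a m(t) + b with m(0) = x_0. With a = 7/5, b = 2/3, x_0 = 6/5, the solution is
  m(t) = x_0 * exp(a t) + (b/a) * (exp(a t) - 1)
       = (6/5) * exp((7/5) t) + ((2/3)/(7/5)) * (exp((7/5) t) - 1)
       = 176*exp(7*t/5)/105 - 10/21.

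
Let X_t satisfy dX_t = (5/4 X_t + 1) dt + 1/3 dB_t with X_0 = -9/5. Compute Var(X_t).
Var(X_t) = 2*exp(5*t/2)/45 - 2/45

The variance V(t) = Var(X_t) satisfies V'(t) = 2 a V(t) + c^2 with V(0) = 0 (drift coefficient is linear in X, diffusion is constant). With a = 5/4, c = 1/3, the solution is
  V(t) = (c^2 / (2 a)) * (exp(2 a t) - 1)
       = ((1/3)^2 / (2*(5/4))) * (exp((5/2) t) - 1)
       = 2*exp(5*t/2)/45 - 2/45.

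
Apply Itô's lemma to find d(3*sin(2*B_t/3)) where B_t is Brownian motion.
d(3*sin(2*B_t/3)) = (-2*sin(2*B_t/3)/3) dt + (2*cos(2*B_t/3)) dB_t

Itô's formula for f(B_t) gives d f(B_t) = f'(B_t) dB_t + (1/2) f''(B_t) dt. Compute derivatives of f(x) = 3*sin(2*x/3):
  f'(x)  = 2*cos(2*x/3)
  f''(x) = -4*sin(2*x/3)/3
Substitute x = B_t and multiply the f'' term by 1/2:
  drift     = (1/2) * (-4*sin(2*x/3)/3) evaluated at B_t = -2*sin(2*B_t/3)/3
  diffusion = (2*cos(2*x/3)) evaluated at B_t = 2*cos(2*B_t/3)
Therefore d(3*sin(2*B_t/3)) = (-2*sin(2*B_t/3)/3) dt + (2*cos(2*B_t/3)) dB_t.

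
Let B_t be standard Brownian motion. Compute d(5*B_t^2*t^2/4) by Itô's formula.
d(5*B_t^2*t^2/4) = (5*t*(2*B_t^2 + t)/4) dt + (5*B_t*t^2/2) dB_t

Itô's formula for f(t, x): d f(t, B_t) = (f_t + (1/2) f_xx) dt + f_x dB_t. Compute partials of f(t, x) = 5*t^2*x^2/4:
  f_t(t,x)  = 5*t*x^2/2
  f_x(t,x)  = 5*t^2*x/2
  f_xx(t,x) = 5*t^2/2
Assemble drift = f_t + (1/2) f_xx = 5*t*(t + 2*x^2)/4 and diffusion = f_x = 5*t^2*x/2. Substituting x = B_t:
  d(5*B_t^2*t^2/4) = (5*t*(2*B_t^2 + t)/4) dt + (5*B_t*t^2/2) dB_t.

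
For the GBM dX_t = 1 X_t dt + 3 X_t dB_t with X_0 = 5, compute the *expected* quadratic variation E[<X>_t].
E[<X>_t] = 225*exp(11*t)/11 - 225/11

<X>_t = int_0^t (3 * X_s)^2 ds. Taking expectation inside the integral: E[<X>_t] = 3^2 * int_0^t E[X_s^2] ds. For GBM, E[X_s^2] = x_0^2 * exp((2 mu + sigma^2) s). Integrating:
  E[<X>_t] = 3^2 * 5^2 * (exp((2*1 + 3^2) t) - 1) / (2*1 + 3^2)
           = 3^2 * 5^2 * (exp(11 t) - 1) / 11 = 225*exp(11*t)/11 - 225/11.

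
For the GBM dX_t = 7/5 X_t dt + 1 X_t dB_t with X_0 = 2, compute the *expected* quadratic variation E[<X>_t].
E[<X>_t] = 20*exp(19*t/5)/19 - 20/19

<X>_t = int_0^t (1 * X_s)^2 ds. Taking expectation inside the integral: E[<X>_t] = 1^2 * int_0^t E[X_s^2] ds. For GBM, E[X_s^2] = x_0^2 * exp((2 mu + sigma^2) s). Integrating:
  E[<X>_t] = 1^2 * 2^2 * (exp((2*(7/5) + 1^2) t) - 1) / (2*(7/5) + 1^2)
           = 1^2 * 2^2 * (exp((19/5) t) - 1) / (19/5) = 20*exp(19*t/5)/19 - 20/19.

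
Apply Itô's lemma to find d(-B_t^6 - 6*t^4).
d(-B_t^6 - 6*t^4) = (-15*B_t^4 - 24*t^3) dt + (-6*B_t^5) dB_t

Itô's formula for f(t, x): d f(t, B_t) = (f_t + (1/2) f_xx) dt + f_x dB_t. Compute partials of f(t, x) = -6*t^4 - x^6:
  f_t(t,x)  = -24*t^3
  f_x(t,x)  = -6*x^5
  f_xx(t,x) = -30*x^4
Assemble drift = f_t + (1/2) f_xx = -24*t^3 - 15*x^4 and diffusion = f_x = -6*x^5. Substituting x = B_t:
  d(-B_t^6 - 6*t^4) = (-15*B_t^4 - 24*t^3) dt + (-6*B_t^5) dB_t.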